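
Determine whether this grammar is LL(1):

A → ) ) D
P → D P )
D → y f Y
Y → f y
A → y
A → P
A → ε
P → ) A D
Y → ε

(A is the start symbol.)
A grammar is LL(1) if for each non-terminal N with multiple productions, the predict sets of those productions are pairwise disjoint, where PREDICT(N → α) = (FIRST(α) \ {ε}) ∪ (FOLLOW(N) if α ⇒* ε).

Relevant sets:
  FIRST(P) = { ')', 'y' }
  FIRST(D) = { 'y' }
  FOLLOW(A) = { $, 'y' }
  FOLLOW(Y) = { $, ')', 'y' }

For A:
  PREDICT(A → ')' ')' D) = { ')' }
  PREDICT(A → y) = { 'y' }
  PREDICT(A → P) = { ')', 'y' }
  PREDICT(A → ε) = { $, 'y' }
For P:
  PREDICT(P → D P ')') = { 'y' }
  PREDICT(P → ')' A D) = { ')' }
For Y:
  PREDICT(Y → f y) = { 'f' }
  PREDICT(Y → ε) = { $, ')', 'y' }
D has a single production, so nothing to check there.

Conflict found: Predict set conflict for A: { ')' }
The grammar is NOT LL(1).

Answer: No. Predict set conflict for A: { ')' }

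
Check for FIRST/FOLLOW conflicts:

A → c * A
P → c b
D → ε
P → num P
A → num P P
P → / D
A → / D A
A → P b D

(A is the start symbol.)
No FIRST/FOLLOW conflicts.

A FIRST/FOLLOW conflict occurs when a non-terminal N has a nullable alternative N → β (β ⇒* ε) and another alternative N → α with FIRST(α) ∩ FOLLOW(N) ≠ ∅: on such a lookahead the parser cannot decide between expanding α and letting N vanish via β.

Nullable non-terminals: D.
D has a nullable alternative but only one production, so nothing to check.

A, P have no nullable alternative, so no FIRST/FOLLOW check is needed there.

No FIRST/FOLLOW conflicts found.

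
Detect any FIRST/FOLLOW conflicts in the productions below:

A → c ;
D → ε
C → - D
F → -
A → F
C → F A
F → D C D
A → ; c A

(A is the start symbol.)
No FIRST/FOLLOW conflicts.

Nullable non-terminals: D.
D has a nullable alternative but only one production, so nothing to check.

A, C, F have no nullable alternative, so no FIRST/FOLLOW check is needed there.

No FIRST/FOLLOW conflicts found.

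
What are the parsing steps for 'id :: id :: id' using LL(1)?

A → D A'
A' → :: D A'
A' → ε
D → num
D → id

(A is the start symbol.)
Stack is shown with the top on the left.

Stack      Input             Action
-----------------------------------
A $        id :: id :: id $  output A → D A'
D A' $     id :: id :: id $  output D → id
id A' $    id :: id :: id $  match 'id'
A' $       :: id :: id $     output A' → :: D A'
:: D A' $  :: id :: id $     match '::'
D A' $     id :: id $        output D → id
id A' $    id :: id $        match 'id'
A' $       :: id $           output A' → :: D A'
:: D A' $  :: id $           match '::'
D A' $     id $              output D → id
id A' $    id $              match 'id'
A' $       $                 output A' → ε
$          $                 accept

The string is accepted.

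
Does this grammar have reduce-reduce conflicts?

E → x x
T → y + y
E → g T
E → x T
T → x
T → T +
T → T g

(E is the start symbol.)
Yes — I5: [E → x x .] vs [T → x .]

A reduce-reduce conflict occurs when an LR(0) state has two complete items [A → α .] and [B → β .] — both call for a reduction, and with no lookahead the parser cannot choose between them.

Augment with E' → E and build the canonical LR(0) collection (I0 = CLOSURE({[E' → . E]}), then GOTO on every symbol after a dot until no new states appear). It has 13 states:
  I0: { [E → . g T], [E → . x T], [E → . x x], [E' → . E] }  — shift
  I1: { [E' → E .] }  — accept
  I2: { [E → g . T], [T → . T +], [T → . T g], [T → . x], [T → . y + y] }  — shift
  I3: { [E → x . T], [E → x . x], [T → . T +], [T → . T g], [T → . x], [T → . y + y] }  — shift
  I4: { [E → x T .], [T → T . +], [T → T . g] }  — shift, reduce
  I5: { [E → x x .], [T → x .] }  — 2 reduces
  I6: { [T → y . + y] }  — shift
  I7: { [T → y + . y] }  — shift
  I8: { [T → y + y .] }  — reduce
  I9: { [T → T + .] }  — reduce
  I10: { [T → T g .] }  — reduce
  I11: { [E → g T .], [T → T . +], [T → T . g] }  — shift, reduce
  I12: { [T → x .] }  — reduce

I5 contains complete items [E → x x .], [T → x .] — reduce-reduce conflict.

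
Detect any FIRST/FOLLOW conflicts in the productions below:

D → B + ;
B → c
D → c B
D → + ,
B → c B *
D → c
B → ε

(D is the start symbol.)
A FIRST/FOLLOW conflict occurs when a non-terminal N has a nullable alternative N → β (β ⇒* ε) and another alternative N → α with FIRST(α) ∩ FOLLOW(N) ≠ ∅: on such a lookahead the parser cannot decide between expanding α and letting N vanish via β.

Nullable non-terminals: B.

B: nullable alternative(s) B → ε; FOLLOW(B) = { $, '*', '+' }
  B → c: FIRST \ {ε} = { 'c' } — disjoint from FOLLOW(B)
  B → c B *: FIRST \ {ε} = { 'c' } — disjoint from FOLLOW(B)
  B → ε: FIRST \ {ε} = { } — this is the only nullable alternative, skip

D has no nullable alternative, so no FIRST/FOLLOW check is needed there.

No FIRST/FOLLOW conflicts found.

Answer: No FIRST/FOLLOW conflicts.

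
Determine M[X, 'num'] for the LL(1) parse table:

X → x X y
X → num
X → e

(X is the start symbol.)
X → num

To find M[X, 'num'], we find productions for X where 'num' is in the predict set (PREDICT(N → α) = (FIRST(α) \ {ε}) ∪ (FOLLOW(N) if α ⇒* ε)).

X → x X y: PREDICT = { 'x' }
X → num: PREDICT = { 'num' }
  'num' is in predict set, so this production goes in M[X, 'num']
X → e: PREDICT = { 'e' }

M[X, 'num'] = X → num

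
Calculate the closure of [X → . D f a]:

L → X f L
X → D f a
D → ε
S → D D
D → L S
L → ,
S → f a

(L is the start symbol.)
To compute CLOSURE, for each item [A → α.Bβ] where B is a non-terminal, add [B → .γ] for all productions B → γ; repeat for the newly added items until nothing changes.

Start with: [X → . D f a]
  [X → . D f a] has the dot before D: add [D → .], [D → . L S]
  [D → . L S] has the dot before L: add [L → . X f L], [L → . ,]
  [L → . X f L] has the dot before X: all X-items already present
No further items can be added.

CLOSURE = { [D → . L S], [D → .], [L → . ,], [L → . X f L], [X → . D f a] }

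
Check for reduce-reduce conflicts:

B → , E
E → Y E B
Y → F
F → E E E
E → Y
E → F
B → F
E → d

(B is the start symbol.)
Yes — I4: [B → F .] vs [E → F .]; I8: [E → F .] vs [Y → F .]

Augment with B' → B and build the canonical LR(0) collection (I0 = CLOSURE({[B' → . B]}), then GOTO on every symbol after a dot until no new states appear). It has 13 states:
  I0: { [B → . , E], [B → . F], [B' → . B], [E → . F], [E → . Y E B], [E → . Y], [E → . d], [F → . E E E], [Y → . F] }  — shift
  I1: { [B → , . E], [E → . F], [E → . Y E B], [E → . Y], [E → . d], [F → . E E E], [Y → . F] }  — shift
  I2: { [B' → B .] }  — accept
  I3: { [E → . F], [E → . Y E B], [E → . Y], [E → . d], [F → . E E E], [F → E . E E], [Y → . F] }  — shift
  I4: { [B → F .], [E → F .], [Y → F .] }  — 3 reduces
  I5: { [E → . F], [E → . Y E B], [E → . Y], [E → . d], [E → Y . E B], [E → Y .], [F → . E E E], [Y → . F] }  — shift, reduce
  I6: { [E → d .] }  — reduce
  I7: { [B → . , E], [B → . F], [E → . F], [E → . Y E B], [E → . Y], [E → . d], [E → Y E . B], [F → . E E E], [F → E . E E], [Y → . F] }  — shift
  I8: { [E → F .], [Y → F .] }  — 2 reduces
  I9: { [E → Y E B .] }  — reduce
  I10: { [E → . F], [E → . Y E B], [E → . Y], [E → . d], [F → . E E E], [F → E . E E], [F → E E . E], [Y → . F] }  — shift
  I11: { [E → . F], [E → . Y E B], [E → . Y], [E → . d], [F → . E E E], [F → E . E E], [F → E E . E], [F → E E E .], [Y → . F] }  — shift, reduce
  I12: { [B → , E .], [E → . F], [E → . Y E B], [E → . Y], [E → . d], [F → . E E E], [F → E . E E], [Y → . F] }  — shift, reduce

I4 contains complete items [B → F .], [E → F .], [Y → F .] — reduce-reduce conflict.
I8 contains complete items [E → F .], [Y → F .] — reduce-reduce conflict.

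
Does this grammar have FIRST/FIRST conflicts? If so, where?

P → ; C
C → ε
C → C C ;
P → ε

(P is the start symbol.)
A FIRST/FIRST conflict occurs when two productions N → α and N → β for the same non-terminal have FIRST(α) ∩ FIRST(β) ≠ ∅ (with ε ∈ FIRST of a nullable right-hand side, so two nullable alternatives also conflict).

FIRST sets of the non-terminals at (or reachable through a nullable prefix from) the front of some alternative:
  FIRST(C) = { ';', ε }

Productions for P:
  P → ; C: FIRST = { ';' }
  P → ε: FIRST = { ε }
Productions for C:
  C → ε: FIRST = { ε }
  C → C C ;: FIRST = { ';' }

All alternatives of each non-terminal have pairwise disjoint FIRST sets.

Answer: No FIRST/FIRST conflicts.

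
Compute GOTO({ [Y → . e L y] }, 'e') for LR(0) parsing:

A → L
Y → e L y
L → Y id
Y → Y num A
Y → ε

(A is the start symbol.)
GOTO(I, 'e') = CLOSURE({ [A → αX.β] : [A → α.Xβ] ∈ I, X = 'e' })

Items with dot before 'e', with the dot advanced:
  [Y → . e L y] → [Y → e . L y]
Closure of the advanced items:
  [Y → e . L y] has the dot before L: add [L → . Y id]
  [L → . Y id] has the dot before Y: add [Y → . e L y], [Y → . Y num A], [Y → .]

GOTO = { [L → . Y id], [Y → . Y num A], [Y → . e L y], [Y → .], [Y → e . L y] }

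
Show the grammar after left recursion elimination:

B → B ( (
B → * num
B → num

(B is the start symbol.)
B → * num B'
B → num B'
B' → ( ( B'
B' → ε

B is directly left-recursive. The standard transformation for
  A → A α₁ | ... | A α_m | β₁ | ... | β_n
is
  A  → β₁ A' | ... | β_n A'
  A' → α₁ A' | ... | α_m A' | ε

B → * num becomes B → * num B'
B → num becomes B → num B'
B → B ( ( becomes B' → ( ( B'
Add B' → ε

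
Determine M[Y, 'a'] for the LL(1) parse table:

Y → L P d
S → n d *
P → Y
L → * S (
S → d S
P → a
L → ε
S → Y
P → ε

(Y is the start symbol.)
Y → L P d

To find M[Y, 'a'], we find productions for Y where 'a' is in the predict set (PREDICT(N → α) = (FIRST(α) \ {ε}) ∪ (FOLLOW(N) if α ⇒* ε)).

Relevant sets:
  FIRST(L) = { '*', ε }
  FIRST(P) = { '*', 'a', 'd', ε }

Y → L P d: PREDICT = { '*', 'a', 'd' }
  'a' is in predict set, so this production goes in M[Y, 'a']

M[Y, 'a'] = Y → L P d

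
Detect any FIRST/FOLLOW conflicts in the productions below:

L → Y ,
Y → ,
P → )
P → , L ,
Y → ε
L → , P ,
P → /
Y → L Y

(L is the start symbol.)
Nullable non-terminals: Y.
FIRST sets used below: FIRST(L) = { ',' }

Y: nullable alternative(s) Y → ε; FOLLOW(Y) = { ',' }
  Y → ,: FIRST \ {ε} = { ',' } — overlaps FOLLOW(Y) on { ',' }: CONFLICT
  Y → ε: FIRST \ {ε} = { } — this is the only nullable alternative, skip
  Y → L Y: FIRST \ {ε} = { ',' } — overlaps FOLLOW(Y) on { ',' }: CONFLICT

L, P have no nullable alternative, so no FIRST/FOLLOW check is needed there.

So the grammar has 2 FIRST/FOLLOW conflicts (marked CONFLICT above).

Answer: Yes. Y → ',' with FOLLOW(Y) on { ',' }; Y → L Y with FOLLOW(Y) on { ',' }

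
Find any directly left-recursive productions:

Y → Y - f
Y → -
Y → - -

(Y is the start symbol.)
Yes, Y is left-recursive

Y → Y - f: LEFT RECURSIVE (starts with Y)
Y → -: starts with '-'
Y → - -: starts with '-'

The grammar has direct left recursion on: Y.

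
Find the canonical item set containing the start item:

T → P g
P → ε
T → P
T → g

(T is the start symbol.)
{ [P → .], [T → . P g], [T → . P], [T → . g], [T' → . T] }

First, augment the grammar with T' → T
I₀ = CLOSURE({ [T' → . T] }):
  [T' → . T] has the dot before T: add [T → . P g], [T → . P], [T → . g]
  [T → . P g] has the dot before P: add [P → .]
No further items can be added.

I₀ = { [P → .], [T → . P g], [T → . P], [T → . g], [T' → . T] }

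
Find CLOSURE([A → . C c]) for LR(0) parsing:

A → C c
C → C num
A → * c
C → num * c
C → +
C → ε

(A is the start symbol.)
{ [A → . C c], [C → . +], [C → . C num], [C → . num * c], [C → .] }

To compute CLOSURE, for each item [A → α.Bβ] where B is a non-terminal, add [B → .γ] for all productions B → γ; repeat for the newly added items until nothing changes.

Start with: [A → . C c]
  [A → . C c] has the dot before C: add [C → . C num], [C → . num * c], [C → . +], [C → .]
No further items can be added.

CLOSURE = { [A → . C c], [C → . +], [C → . C num], [C → . num * c], [C → .] }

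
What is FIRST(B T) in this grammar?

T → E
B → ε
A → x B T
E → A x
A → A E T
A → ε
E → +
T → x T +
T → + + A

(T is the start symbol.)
{ '+', 'x' }

FIRST sets of the non-terminals involved (from the grammar, by fixed-point iteration):
  FIRST(B) = { ε }
  FIRST(T) = { '+', 'x' }

To compute FIRST(B T), process the symbols left to right:
Symbol B is a non-terminal. Add FIRST(B) \ {ε} = { }
B is nullable (ε ∈ FIRST(B)), continue to the next symbol.
Symbol T is a non-terminal. Add FIRST(T) \ {ε} = { '+', 'x' }
T is not nullable (ε ∉ FIRST(T)), so stop here.
FIRST(B T) = { '+', 'x' }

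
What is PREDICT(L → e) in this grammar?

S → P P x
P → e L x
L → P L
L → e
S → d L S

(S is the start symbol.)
PREDICT(L → e) = (FIRST(RHS) \ {ε}) ∪ (FOLLOW(L) if ε ∈ FIRST(RHS), i.e. RHS ⇒* ε)
FIRST(e) = { 'e' }
ε ∉ FIRST(e), so FOLLOW(L) is not added.
PREDICT(L → e) = { 'e' }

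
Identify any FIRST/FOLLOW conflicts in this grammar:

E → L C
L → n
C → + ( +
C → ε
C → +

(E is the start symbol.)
A FIRST/FOLLOW conflict occurs when a non-terminal N has a nullable alternative N → β (β ⇒* ε) and another alternative N → α with FIRST(α) ∩ FOLLOW(N) ≠ ∅: on such a lookahead the parser cannot decide between expanding α and letting N vanish via β.

Nullable non-terminals: C.

C: nullable alternative(s) C → ε; FOLLOW(C) = { $ }
  C → + ( +: FIRST \ {ε} = { '+' } — disjoint from FOLLOW(C)
  C → ε: FIRST \ {ε} = { } — this is the only nullable alternative, skip
  C → +: FIRST \ {ε} = { '+' } — disjoint from FOLLOW(C)

E, L have no nullable alternative, so no FIRST/FOLLOW check is needed there.

No FIRST/FOLLOW conflicts found.

Answer: No FIRST/FOLLOW conflicts.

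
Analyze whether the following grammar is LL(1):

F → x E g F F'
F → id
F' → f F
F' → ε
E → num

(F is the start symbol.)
A grammar is LL(1) if for each non-terminal N with multiple productions, the predict sets of those productions are pairwise disjoint, where PREDICT(N → α) = (FIRST(α) \ {ε}) ∪ (FOLLOW(N) if α ⇒* ε).

Relevant sets:
  FOLLOW(F') = { $, 'f' }

For F:
  PREDICT(F → x E g F F') = { 'x' }
  PREDICT(F → id) = { 'id' }
For F':
  PREDICT(F' → f F) = { 'f' }
  PREDICT(F' → ε) = { $, 'f' }
E has a single production, so nothing to check there.

Conflict found: Predict set conflict for F': { 'f' }
The grammar is NOT LL(1).

Answer: No. Predict set conflict for F': { 'f' }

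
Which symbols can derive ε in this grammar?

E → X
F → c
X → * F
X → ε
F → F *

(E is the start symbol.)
ε-productions: X → ε
So X is immediately nullable.
E → X: every symbol on the right is nullable, so E is nullable too.
No further non-terminal can be added: every production for the remaining non-terminals contains a terminal or a non-nullable non-terminal.
Nullable = { 'E', 'X' }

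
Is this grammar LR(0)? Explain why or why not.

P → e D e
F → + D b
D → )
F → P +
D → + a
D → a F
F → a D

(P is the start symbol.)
Yes, the grammar is LR(0)

A grammar is LR(0) if no state in the canonical LR(0) collection has:
  - both a shift item (dot before a terminal) and a complete item (shift-reduce conflict), or
  - two or more complete items (reduce-reduce conflict; the accept item [P' → P .] counts as a complete item here).

Augment with P' → P and build the canonical LR(0) collection (I0 = CLOSURE({[P' → . P]}), then GOTO on every symbol after a dot until no new states appear). It has 17 states:
  I0: { [P → . e D e], [P' → . P] }  — shift
  I1: { [P' → P .] }  — accept
  I2: { [D → . )], [D → . + a], [D → . a F], [P → e . D e] }  — shift
  I3: { [D → ) .] }  — reduce
  I4: { [D → + . a] }  — shift
  I5: { [P → e D . e] }  — shift
  I6: { [D → a . F], [F → . + D b], [F → . P +], [F → . a D], [P → . e D e] }  — shift
  I7: { [D → . )], [D → . + a], [D → . a F], [F → + . D b] }  — shift
  I8: { [D → a F .] }  — reduce
  I9: { [F → P . +] }  — shift
  I10: { [D → . )], [D → . + a], [D → . a F], [F → a . D] }  — shift
  I11: { [F → a D .] }  — reduce
  I12: { [F → P + .] }  — reduce
  I13: { [F → + D . b] }  — shift
  I14: { [F → + D b .] }  — reduce
  I15: { [P → e D e .] }  — reduce
  I16: { [D → + a .] }  — reduce

Every state is either a pure shift/goto state or contains exactly one complete item and nothing to shift — no conflicts. The grammar is LR(0).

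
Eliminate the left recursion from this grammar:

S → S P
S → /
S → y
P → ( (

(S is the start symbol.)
S is directly left-recursive. The standard transformation for
  A → A α₁ | ... | A α_m | β₁ | ... | β_n
is
  A  → β₁ A' | ... | β_n A'
  A' → α₁ A' | ... | α_m A' | ε

S → / becomes S → / S'
S → y becomes S → y S'
S → S P becomes S' → P S'
Add S' → ε

Productions for other non-terminals are unchanged:
  P → ( (

Resulting grammar:
S → / S'
S → y S'
S' → P S'
S' → ε
P → ( (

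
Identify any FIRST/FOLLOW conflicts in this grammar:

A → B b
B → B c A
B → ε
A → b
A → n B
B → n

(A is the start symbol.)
Yes. B → B c A with FOLLOW(B) on { 'c' }

Nullable non-terminals: B.
FIRST sets used below: FIRST(B) = { 'c', 'n', ε }

B: nullable alternative(s) B → ε; FOLLOW(B) = { $, 'b', 'c' }
  B → B c A: FIRST \ {ε} = { 'c', 'n' } — overlaps FOLLOW(B) on { 'c' }: CONFLICT
  B → ε: FIRST \ {ε} = { } — this is the only nullable alternative, skip
  B → n: FIRST \ {ε} = { 'n' } — disjoint from FOLLOW(B)

A has no nullable alternative, so no FIRST/FOLLOW check is needed there.

So the grammar has 1 FIRST/FOLLOW conflict (marked CONFLICT above).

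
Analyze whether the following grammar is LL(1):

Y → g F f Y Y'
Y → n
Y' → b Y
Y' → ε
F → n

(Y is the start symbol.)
Relevant sets:
  FOLLOW(Y') = { $, 'b' }

For Y:
  PREDICT(Y → g F f Y Y') = { 'g' }
  PREDICT(Y → n) = { 'n' }
For Y':
  PREDICT(Y' → b Y) = { 'b' }
  PREDICT(Y' → ε) = { $, 'b' }
F has a single production, so nothing to check there.

Conflict found: Predict set conflict for Y': { 'b' }
The grammar is NOT LL(1).

Answer: No. Predict set conflict for Y': { 'b' }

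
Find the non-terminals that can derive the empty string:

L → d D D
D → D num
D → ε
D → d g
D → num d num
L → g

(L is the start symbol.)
A non-terminal is nullable if it can derive ε (the empty string): either it has an ε-production, or it has a production whose right-hand side consists entirely of nullable non-terminals.

ε-productions: D → ε
So D is immediately nullable.
No further non-terminal can be added: every production for the remaining non-terminals contains a terminal or a non-nullable non-terminal.
Nullable = { 'D' }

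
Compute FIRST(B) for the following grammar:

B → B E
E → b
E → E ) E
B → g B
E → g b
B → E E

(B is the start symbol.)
FIRST sets of the other non-terminals involved (by the same procedure, iterated to a fixed point):
  FIRST(E) = { 'b', 'g' }

From B → B E:
  - B is the symbol being defined: contributes nothing new
    B is not nullable, so stop
From B → g B:
  - g is a terminal: add 'g' and stop
From B → E E:
  - E is a non-terminal: add FIRST(E) \ {ε} = { 'b', 'g' }
    E is not nullable, so stop

Collecting: FIRST(B) = { 'b', 'g' }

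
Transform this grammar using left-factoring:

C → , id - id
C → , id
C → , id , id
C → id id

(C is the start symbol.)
Left-factoring transforms A → αβ₁ | αβ₂ into A → αA' and A' → β₁ | β₂
(α is the longest common prefix among the alternatives). Repeat until
no nonterminal has two alternatives with a common prefix.

Round 1: C has alternatives sharing prefix ', id'. Introduce C': C → , id C'
  Add: C' → - id
  Add: C' → ε
  Add: C' → , id

No remaining common prefixes — done.

Resulting grammar:
C → , id C'
C' → - id
C' → ε
C' → , id
C → id id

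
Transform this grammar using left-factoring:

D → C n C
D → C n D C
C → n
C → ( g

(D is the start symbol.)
D → C n D'
D' → C
D' → D C
C → n
C → ( g

Left-factoring transforms A → αβ₁ | αβ₂ into A → αA' and A' → β₁ | β₂
(α is the longest common prefix among the alternatives). Repeat until
no nonterminal has two alternatives with a common prefix.

Round 1: D has alternatives sharing prefix 'C n'. Introduce D': D → C n D'
  Add: D' → C
  Add: D' → D C

No remaining common prefixes — done.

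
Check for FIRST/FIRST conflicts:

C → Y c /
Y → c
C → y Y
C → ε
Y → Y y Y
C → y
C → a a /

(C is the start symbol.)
FIRST sets of the non-terminals at (or reachable through a nullable prefix from) the front of some alternative:
  FIRST(Y) = { 'c' }

Productions for C:
  C → Y c /: FIRST = { 'c' }
  C → y Y: FIRST = { 'y' }
  C → ε: FIRST = { ε }
  C → y: FIRST = { 'y' }
  C → a a /: FIRST = { 'a' }
Productions for Y:
  Y → c: FIRST = { 'c' }
  Y → Y y Y: FIRST = { 'c' }

Conflict for C: C → y Y and C → y
  Overlap: { 'y' }
Conflict for Y: Y → c and Y → Y y Y
  Overlap: { 'c' }

Answer: Yes. C → y Y / C → y on { 'y' }; Y → c / Y → Y y Y on { 'c' }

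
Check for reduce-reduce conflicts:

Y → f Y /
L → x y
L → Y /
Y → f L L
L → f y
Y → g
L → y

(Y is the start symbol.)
Yes — I10: [L → f y .] vs [L → y .]; I11: [L → Y / .] vs [Y → f Y / .]

A reduce-reduce conflict occurs when an LR(0) state has two complete items [A → α .] and [B → β .] — both call for a reduction, and with no lookahead the parser cannot choose between them.

Augment with Y' → Y and build the canonical LR(0) collection (I0 = CLOSURE({[Y' → . Y]}), then GOTO on every symbol after a dot until no new states appear). It has 15 states:
  I0: { [Y → . f L L], [Y → . f Y /], [Y → . g], [Y' → . Y] }  — shift
  I1: { [Y' → Y .] }  — accept
  I2: { [L → . Y /], [L → . f y], [L → . x y], [L → . y], [Y → . f L L], [Y → . f Y /], [Y → . g], [Y → f . L L], [Y → f . Y /] }  — shift
  I3: { [Y → g .] }  — reduce
  I4: { [L → . Y /], [L → . f y], [L → . x y], [L → . y], [Y → . f L L], [Y → . f Y /], [Y → . g], [Y → f L . L] }  — shift
  I5: { [L → Y . /], [Y → f Y . /] }  — shift
  I6: { [L → . Y /], [L → . f y], [L → . x y], [L → . y], [L → f . y], [Y → . f L L], [Y → . f Y /], [Y → . g], [Y → f . L L], [Y → f . Y /] }  — shift
  I7: { [L → x . y] }  — shift
  I8: { [L → y .] }  — reduce
  I9: { [L → x y .] }  — reduce
  I10: { [L → f y .], [L → y .] }  — 2 reduces
  I11: { [L → Y / .], [Y → f Y / .] }  — 2 reduces
  I12: { [Y → f L L .] }  — reduce
  I13: { [L → Y . /] }  — shift
  I14: { [L → Y / .] }  — reduce

I10 contains complete items [L → f y .], [L → y .] — reduce-reduce conflict.
I11 contains complete items [L → Y / .], [Y → f Y / .] — reduce-reduce conflict.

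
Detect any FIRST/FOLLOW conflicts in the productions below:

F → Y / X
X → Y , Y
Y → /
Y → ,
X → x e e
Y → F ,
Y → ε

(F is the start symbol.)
Yes. Y → '/' with FOLLOW(Y) on { '/' }; Y → ',' with FOLLOW(Y) on { ',' }; Y → F ',' with FOLLOW(Y) on { ',', '/' }

A FIRST/FOLLOW conflict occurs when a non-terminal N has a nullable alternative N → β (β ⇒* ε) and another alternative N → α with FIRST(α) ∩ FOLLOW(N) ≠ ∅: on such a lookahead the parser cannot decide between expanding α and letting N vanish via β.

Nullable non-terminals: Y.
FIRST sets used below: FIRST(F) = { ',', '/' }

Y: nullable alternative(s) Y → ε; FOLLOW(Y) = { $, ',', '/' }
  Y → /: FIRST \ {ε} = { '/' } — overlaps FOLLOW(Y) on { '/' }: CONFLICT
  Y → ,: FIRST \ {ε} = { ',' } — overlaps FOLLOW(Y) on { ',' }: CONFLICT
  Y → F ,: FIRST \ {ε} = { ',', '/' } — overlaps FOLLOW(Y) on { ',', '/' }: CONFLICT
  Y → ε: FIRST \ {ε} = { } — this is the only nullable alternative, skip

F, X have no nullable alternative, so no FIRST/FOLLOW check is needed there.

So the grammar has 3 FIRST/FOLLOW conflicts (marked CONFLICT above).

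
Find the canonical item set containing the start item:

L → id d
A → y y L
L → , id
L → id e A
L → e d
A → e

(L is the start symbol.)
First, augment the grammar with L' → L
I₀ = CLOSURE({ [L' → . L] }):
  [L' → . L] has the dot before L: add [L → . id d], [L → . , id], [L → . id e A], [L → . e d]
No further items can be added.

I₀ = { [L → . , id], [L → . e d], [L → . id d], [L → . id e A], [L' → . L] }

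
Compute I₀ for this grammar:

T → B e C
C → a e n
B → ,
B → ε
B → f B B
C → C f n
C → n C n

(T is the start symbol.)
First, augment the grammar with T' → T
I₀ = CLOSURE({ [T' → . T] }):
  [T' → . T] has the dot before T: add [T → . B e C]
  [T → . B e C] has the dot before B: add [B → . ,], [B → .], [B → . f B B]
No further items can be added.

I₀ = { [B → . ,], [B → . f B B], [B → .], [T → . B e C], [T' → . T] }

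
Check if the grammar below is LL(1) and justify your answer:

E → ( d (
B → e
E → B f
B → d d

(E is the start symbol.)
Yes, the grammar is LL(1).

A grammar is LL(1) if for each non-terminal N with multiple productions, the predict sets of those productions are pairwise disjoint, where PREDICT(N → α) = (FIRST(α) \ {ε}) ∪ (FOLLOW(N) if α ⇒* ε).

Relevant sets:
  FIRST(B) = { 'd', 'e' }

For E:
  PREDICT(E → '(' d '(') = { '(' }
  PREDICT(E → B f) = { 'd', 'e' }
For B:
  PREDICT(B → e) = { 'e' }
  PREDICT(B → d d) = { 'd' }

All predict sets are disjoint. The grammar IS LL(1).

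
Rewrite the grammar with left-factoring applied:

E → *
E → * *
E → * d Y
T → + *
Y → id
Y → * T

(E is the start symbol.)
E → * E'
E' → ε
E' → *
E' → d Y
T → + *
Y → id
Y → * T

Left-factoring transforms A → αβ₁ | αβ₂ into A → αA' and A' → β₁ | β₂
(α is the longest common prefix among the alternatives). Repeat until
no nonterminal has two alternatives with a common prefix.

Round 1: E has alternatives sharing prefix '*'. Introduce E': E → * E'
  Add: E' → ε
  Add: E' → *
  Add: E' → d Y

No remaining common prefixes — done.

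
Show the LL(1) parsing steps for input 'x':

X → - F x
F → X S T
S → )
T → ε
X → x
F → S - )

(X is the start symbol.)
Stack is shown with the top on the left.

Stack  Input  Action
--------------------
X $    x $    output X → x
x $    x $    match 'x'
$      $      accept

The string is accepted.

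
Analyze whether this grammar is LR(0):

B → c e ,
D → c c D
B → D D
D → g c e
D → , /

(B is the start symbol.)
Augment with B' → B and build the canonical LR(0) collection (I0 = CLOSURE({[B' → . B]}), then GOTO on every symbol after a dot until no new states appear). It has 15 states:
  I0: { [B → . D D], [B → . c e ,], [B' → . B], [D → . , /], [D → . c c D], [D → . g c e] }  — shift
  I1: { [D → , . /] }  — shift
  I2: { [B' → B .] }  — accept
  I3: { [B → D . D], [D → . , /], [D → . c c D], [D → . g c e] }  — shift
  I4: { [B → c . e ,], [D → c . c D] }  — shift
  I5: { [D → g . c e] }  — shift
  I6: { [D → g c . e] }  — shift
  I7: { [D → g c e .] }  — reduce
  I8: { [D → . , /], [D → . c c D], [D → . g c e], [D → c c . D] }  — shift
  I9: { [B → c e . ,] }  — shift
  I10: { [B → c e , .] }  — reduce
  I11: { [D → c c D .] }  — reduce
  I12: { [D → c . c D] }  — shift
  I13: { [B → D D .] }  — reduce
  I14: { [D → , / .] }  — reduce

Every state is either a pure shift/goto state or contains exactly one complete item and nothing to shift — no conflicts. The grammar is LR(0).

Answer: Yes, the grammar is LR(0)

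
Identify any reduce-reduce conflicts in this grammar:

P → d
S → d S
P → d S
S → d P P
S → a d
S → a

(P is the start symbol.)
A reduce-reduce conflict occurs when an LR(0) state has two complete items [A → α .] and [B → β .] — both call for a reduction, and with no lookahead the parser cannot choose between them.

Augment with P' → P and build the canonical LR(0) collection (I0 = CLOSURE({[P' → . P]}), then GOTO on every symbol after a dot until no new states appear). It has 12 states:
  I0: { [P → . d S], [P → . d], [P' → . P] }  — shift
  I1: { [P' → P .] }  — accept
  I2: { [P → d . S], [P → d .], [S → . a d], [S → . a], [S → . d P P], [S → . d S] }  — shift, reduce
  I3: { [P → d S .] }  — reduce
  I4: { [S → a . d], [S → a .] }  — shift, reduce
  I5: { [P → . d S], [P → . d], [S → . a d], [S → . a], [S → . d P P], [S → . d S], [S → d . P P], [S → d . S] }  — shift
  I6: { [P → . d S], [P → . d], [S → d P . P] }  — shift
  I7: { [S → d S .] }  — reduce
  I8: { [P → . d S], [P → . d], [P → d . S], [P → d .], [S → . a d], [S → . a], [S → . d P P], [S → . d S], [S → d . P P], [S → d . S] }  — shift, reduce
  I9: { [P → d S .], [S → d S .] }  — 2 reduces
  I10: { [S → d P P .] }  — reduce
  I11: { [S → a d .] }  — reduce

I9 contains complete items [P → d S .], [S → d S .] — reduce-reduce conflict.

Answer: Yes — I9: [P → d S .] vs [S → d S .]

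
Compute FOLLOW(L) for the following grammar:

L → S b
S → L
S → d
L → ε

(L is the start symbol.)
{ $, 'b' }

To compute FOLLOW(L), find every occurrence of L on a right-hand side N → α L β: add FIRST(β) \ {ε}, and if β is empty or nullable also add FOLLOW(N). Iterate to a fixed point.

L is the start symbol, so $ ∈ FOLLOW(L).
In S → L: L is at the end, add FOLLOW(S)

The FOLLOW sets referred to above (computed the same way, to a fixed point):
  FOLLOW(S) = { 'b' }

Taking the union: FOLLOW(L) = { $, 'b' }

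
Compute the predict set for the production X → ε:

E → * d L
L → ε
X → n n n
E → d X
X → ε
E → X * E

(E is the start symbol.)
PREDICT(X → ε) = (FIRST(RHS) \ {ε}) ∪ (FOLLOW(X) if ε ∈ FIRST(RHS), i.e. RHS ⇒* ε)
The right-hand side is ε (FIRST(ε) = { ε }), so the predict set is FOLLOW(X) = { $, '*' }
PREDICT(X → ε) = { $, '*' }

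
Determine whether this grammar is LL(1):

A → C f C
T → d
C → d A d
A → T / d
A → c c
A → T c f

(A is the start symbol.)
Relevant sets:
  FIRST(C) = { 'd' }
  FIRST(T) = { 'd' }

For A:
  PREDICT(A → C f C) = { 'd' }
  PREDICT(A → T '/' d) = { 'd' }
  PREDICT(A → c c) = { 'c' }
  PREDICT(A → T c f) = { 'd' }
T, C have a single production, so nothing to check there.

Conflict found: Predict set conflict for A: { 'd' }
The grammar is NOT LL(1).

Answer: No. Predict set conflict for A: { 'd' }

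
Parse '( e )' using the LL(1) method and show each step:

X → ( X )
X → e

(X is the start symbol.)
LL(1) parsing maintains a stack (initially the start symbol over $) and the input. At each step: if the stack top is a terminal, match it against the current input token; if it is a non-terminal N, replace it with the RHS of M[N, lookahead] (the unique production whose predict set contains the lookahead).

Stack is shown with the top on the left.

Stack    Input    Action
------------------------
X $      ( e ) $  output X → ( X )
( X ) $  ( e ) $  match '('
X ) $    e ) $    output X → e
e ) $    e ) $    match 'e'
) $      ) $      match ')'
$        $        accept

The string is accepted.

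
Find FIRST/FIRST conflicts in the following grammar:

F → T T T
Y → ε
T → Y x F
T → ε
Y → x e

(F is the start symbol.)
No FIRST/FIRST conflicts.

FIRST sets of the non-terminals at (or reachable through a nullable prefix from) the front of some alternative:
  FIRST(Y) = { 'x', ε }

Productions for Y:
  Y → ε: FIRST = { ε }
  Y → x e: FIRST = { 'x' }
Productions for T:
  T → Y x F: FIRST = { 'x' }
  T → ε: FIRST = { ε }
F has only one production, so no FIRST/FIRST conflict is possible there.

All alternatives of each non-terminal have pairwise disjoint FIRST sets.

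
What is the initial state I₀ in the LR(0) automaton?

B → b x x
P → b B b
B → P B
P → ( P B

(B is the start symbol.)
{ [B → . P B], [B → . b x x], [B' → . B], [P → . ( P B], [P → . b B b] }

First, augment the grammar with B' → B
I₀ = CLOSURE({ [B' → . B] }):
  [B' → . B] has the dot before B: add [B → . b x x], [B → . P B]
  [B → . P B] has the dot before P: add [P → . b B b], [P → . ( P B]
No further items can be added.

I₀ = { [B → . P B], [B → . b x x], [B' → . B], [P → . ( P B], [P → . b B b] }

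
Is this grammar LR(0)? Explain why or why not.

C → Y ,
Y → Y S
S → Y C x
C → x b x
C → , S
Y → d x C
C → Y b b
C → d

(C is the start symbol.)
No. Shift-reduce conflict between [C → d .] and [Y → d . x C]

Augment with C' → C and build the canonical LR(0) collection (I0 = CLOSURE({[C' → . C]}), then GOTO on every symbol after a dot until no new states appear). It has 21 states:
  I0: { [C → . , S], [C → . Y ,], [C → . Y b b], [C → . d], [C → . x b x], [C' → . C], [Y → . Y S], [Y → . d x C] }  — shift
  I1: { [C → , . S], [S → . Y C x], [Y → . Y S], [Y → . d x C] }  — shift
  I2: { [C' → C .] }  — accept
  I3: { [C → Y . ,], [C → Y . b b], [S → . Y C x], [Y → . Y S], [Y → . d x C], [Y → Y . S] }  — shift
  I4: { [C → d .], [Y → d . x C] }  — shift, reduce
  I5: { [C → x . b x] }  — shift
  I6: { [C → x b . x] }  — shift
  I7: { [C → x b x .] }  — reduce
  I8: { [C → . , S], [C → . Y ,], [C → . Y b b], [C → . d], [C → . x b x], [Y → . Y S], [Y → . d x C], [Y → d x . C] }  — shift
  I9: { [Y → d x C .] }  — reduce
  I10: { [C → Y , .] }  — reduce
  I11: { [Y → Y S .] }  — reduce
  I12: { [C → . , S], [C → . Y ,], [C → . Y b b], [C → . d], [C → . x b x], [S → . Y C x], [S → Y . C x], [Y → . Y S], [Y → . d x C], [Y → Y . S] }  — shift
  I13: { [C → Y b . b] }  — shift
  I14: { [Y → d . x C] }  — shift
  I15: { [C → Y b b .] }  — reduce
  I16: { [S → Y C . x] }  — shift
  I17: { [C → . , S], [C → . Y ,], [C → . Y b b], [C → . d], [C → . x b x], [C → Y . ,], [C → Y . b b], [S → . Y C x], [S → Y . C x], [Y → . Y S], [Y → . d x C], [Y → Y . S] }  — shift
  I18: { [C → , . S], [C → Y , .], [S → . Y C x], [Y → . Y S], [Y → . d x C] }  — shift, reduce
  I19: { [C → , S .] }  — reduce
  I20: { [S → Y C x .] }  — reduce

Conflict in state I4:
  Shift-reduce conflict between [C → d .] and [Y → d . x C]
So the grammar is NOT LR(0).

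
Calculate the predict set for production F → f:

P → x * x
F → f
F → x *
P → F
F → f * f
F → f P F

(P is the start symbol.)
PREDICT(F → f) = (FIRST(RHS) \ {ε}) ∪ (FOLLOW(F) if ε ∈ FIRST(RHS), i.e. RHS ⇒* ε)
FIRST(f) = { 'f' }
ε ∉ FIRST(f), so FOLLOW(F) is not added.
PREDICT(F → f) = { 'f' }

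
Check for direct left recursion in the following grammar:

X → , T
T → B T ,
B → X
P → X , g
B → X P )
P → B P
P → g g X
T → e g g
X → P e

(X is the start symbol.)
Direct left recursion occurs when N → N α for some non-terminal N (the right-hand side begins with the left-hand side itself).

X → , T: starts with ','
T → B T ,: starts with B
B → X: starts with X
P → X , g: starts with X
B → X P ): starts with X
P → B P: starts with B
P → g g X: starts with g
T → e g g: starts with e
X → P e: starts with P

No direct left recursion found.

Answer: No direct left recursion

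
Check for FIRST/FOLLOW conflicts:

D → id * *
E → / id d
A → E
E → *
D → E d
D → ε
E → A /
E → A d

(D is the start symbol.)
A FIRST/FOLLOW conflict occurs when a non-terminal N has a nullable alternative N → β (β ⇒* ε) and another alternative N → α with FIRST(α) ∩ FOLLOW(N) ≠ ∅: on such a lookahead the parser cannot decide between expanding α and letting N vanish via β.

Nullable non-terminals: D.
FIRST sets used below: FIRST(E) = { '*', '/' }

D: nullable alternative(s) D → ε; FOLLOW(D) = { $ }
  D → id * *: FIRST \ {ε} = { 'id' } — disjoint from FOLLOW(D)
  D → E d: FIRST \ {ε} = { '*', '/' } — disjoint from FOLLOW(D)
  D → ε: FIRST \ {ε} = { } — this is the only nullable alternative, skip

A, E have no nullable alternative, so no FIRST/FOLLOW check is needed there.

No FIRST/FOLLOW conflicts found.

Answer: No FIRST/FOLLOW conflicts.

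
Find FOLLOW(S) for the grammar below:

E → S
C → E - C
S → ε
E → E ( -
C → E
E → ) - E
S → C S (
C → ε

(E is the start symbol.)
To compute FOLLOW(S), find every occurrence of S on a right-hand side N → α S β: add FIRST(β) \ {ε}, and if β is empty or nullable also add FOLLOW(N). Iterate to a fixed point.

In E → S: S is at the end, add FOLLOW(E)
In S → C S (: S is followed by '(', add FIRST('(') \ {ε} = { '(' }

The FOLLOW sets referred to above (computed the same way, to a fixed point):
  FOLLOW(E) = { $, '(', ')', '-' }

Taking the union: FOLLOW(S) = { $, '(', ')', '-' }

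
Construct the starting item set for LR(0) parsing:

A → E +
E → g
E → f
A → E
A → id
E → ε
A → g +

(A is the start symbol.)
First, augment the grammar with A' → A
I₀ = CLOSURE({ [A' → . A] }):
  [A' → . A] has the dot before A: add [A → . E +], [A → . E], [A → . id], [A → . g +]
  [A → . E +] has the dot before E: add [E → . g], [E → . f], [E → .]
No further items can be added.

I₀ = { [A → . E +], [A → . E], [A → . g +], [A → . id], [A' → . A], [E → . f], [E → . g], [E → .] }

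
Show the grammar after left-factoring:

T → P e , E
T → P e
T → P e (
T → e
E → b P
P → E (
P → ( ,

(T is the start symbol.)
Left-factoring transforms A → αβ₁ | αβ₂ into A → αA' and A' → β₁ | β₂
(α is the longest common prefix among the alternatives). Repeat until
no nonterminal has two alternatives with a common prefix.

Round 1: T has alternatives sharing prefix 'P e'. Introduce T': T → P e T'
  Add: T' → , E
  Add: T' → ε
  Add: T' → (

No remaining common prefixes — done.

Resulting grammar:
T → P e T'
T' → , E
T' → ε
T' → (
T → e
E → b P
P → E (
P → ( ,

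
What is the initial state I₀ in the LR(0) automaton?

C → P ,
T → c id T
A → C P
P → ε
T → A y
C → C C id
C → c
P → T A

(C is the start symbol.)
First, augment the grammar with C' → C
I₀ = CLOSURE({ [C' → . C] }):
  [C' → . C] has the dot before C: add [C → . P ,], [C → . C C id], [C → . c]
  [C → . P ,] has the dot before P: add [P → .], [P → . T A]
  [P → . T A] has the dot before T: add [T → . c id T], [T → . A y]
  [T → . A y] has the dot before A: add [A → . C P]
No further items can be added.

I₀ = { [A → . C P], [C → . C C id], [C → . P ,], [C → . c], [C' → . C], [P → . T A], [P → .], [T → . A y], [T → . c id T] }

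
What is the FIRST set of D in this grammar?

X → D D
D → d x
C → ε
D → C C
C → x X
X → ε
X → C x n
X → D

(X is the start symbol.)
FIRST sets of the other non-terminals involved (by the same procedure, iterated to a fixed point):
  FIRST(C) = { 'x', ε }

From D → d x:
  - d is a terminal: add 'd' and stop
From D → C C:
  - C is a non-terminal: add FIRST(C) \ {ε} = { 'x' }
    C is nullable, so continue to the next symbol
  - C is a non-terminal: add FIRST(C) \ {ε} = { 'x' }
    C is nullable and nothing follows, so the whole right-hand side can vanish: ε ∈ FIRST(D)

Collecting: FIRST(D) = { 'd', 'x', ε }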